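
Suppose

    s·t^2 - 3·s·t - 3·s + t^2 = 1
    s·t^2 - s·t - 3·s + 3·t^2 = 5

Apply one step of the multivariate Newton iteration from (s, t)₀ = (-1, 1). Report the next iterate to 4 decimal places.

(0.3750, 1.6250)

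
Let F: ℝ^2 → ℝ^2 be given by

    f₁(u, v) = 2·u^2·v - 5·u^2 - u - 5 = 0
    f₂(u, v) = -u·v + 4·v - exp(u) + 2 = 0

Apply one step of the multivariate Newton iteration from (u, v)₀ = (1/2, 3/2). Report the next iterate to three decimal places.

At (1/2, 3/2): F = (-6.000, 5.60128).
Jacobian J = [[4·u·v - 10·u - 1, 2·u^2], [-v - exp(u), -u + 4]].
At the point, J = [[-3.000, 0.500], [-3.14872, 3.500]] (det J = -8.92564).
Solving J·Δ = −F gives Δ = (-2.667, -3.999).
Then the next iterate is (u, v)₁ = (-2.167, -2.499).

(-2.167, -2.499)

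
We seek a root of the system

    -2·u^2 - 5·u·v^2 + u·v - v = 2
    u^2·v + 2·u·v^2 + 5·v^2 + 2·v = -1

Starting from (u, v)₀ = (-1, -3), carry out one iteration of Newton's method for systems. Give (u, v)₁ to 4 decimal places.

(-0.9321, -1.6246)

At (-1, -3): F = (47.0000, 19.0000).
Jacobian J = [[-4·u - 5·v^2 + v, -10·u·v + u - 1], [2·u·v + 2·v^2, u^2 + 4·u·v + 10·v + 2]].
At the point, J = [[-44.0000, -32.0000], [24.0000, -15.0000]] (det J = 1428.0000).
Solving J·Δ = −F gives Δ = (0.0679, 1.3754).
Then the next iterate is (u, v)₁ = (-0.9321, -1.6246).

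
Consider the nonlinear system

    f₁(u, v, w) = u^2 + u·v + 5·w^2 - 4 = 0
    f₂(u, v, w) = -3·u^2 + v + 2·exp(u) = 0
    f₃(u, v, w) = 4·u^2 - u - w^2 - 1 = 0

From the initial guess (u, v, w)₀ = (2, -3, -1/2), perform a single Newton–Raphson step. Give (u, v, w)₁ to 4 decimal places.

At (2, -3, -1/2): F = (-4.7500, -0.221888, 12.7500).
Jacobian J = [[2·u + v, u, 10·w], [-6·u + 2·exp(u), 1, 0], [8·u - 1, 0, -2·w]].
At the point, J = [[1.0000, 2.0000, -5.0000], [2.778112, 1.0000, 0.0000], [15.0000, 0.0000, 1.0000]] (det J = 70.443776).
Solving J·Δ = −F gives Δ = (-0.8438, 2.5662, -0.0923).
Then the next iterate is (u, v, w)₁ = (1.1562, -0.4338, -0.5923).

(1.1562, -0.4338, -0.5923)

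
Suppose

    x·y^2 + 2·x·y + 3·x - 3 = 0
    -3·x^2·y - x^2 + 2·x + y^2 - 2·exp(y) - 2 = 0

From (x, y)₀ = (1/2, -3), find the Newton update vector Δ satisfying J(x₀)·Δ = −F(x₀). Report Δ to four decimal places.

(0.9385, 2.8156)

At (1/2, -3): F = (0.0000, 9.900426).
Jacobian J = [[y^2 + 2·y + 3, 2·x·y + 2·x], [-6·x·y - 2·x + 2, -3·x^2 + 2·y - 2·exp(y)]].
At the point, J = [[6.0000, -2.0000], [10.0000, -6.849574]] (det J = -21.097445).
Solving J·Δ = −F gives Δ = (0.9385, 2.8156).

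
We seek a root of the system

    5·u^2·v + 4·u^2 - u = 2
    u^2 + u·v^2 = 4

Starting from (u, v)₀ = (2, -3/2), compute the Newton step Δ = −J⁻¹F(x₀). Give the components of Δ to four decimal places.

At (2, -3/2): F = (-18.0000, 4.5000).
Jacobian J = [[10·u·v + 8·u - 1, 5·u^2], [2·u + v^2, 2·u·v]].
At the point, J = [[-15.0000, 20.0000], [6.2500, -6.0000]] (det J = -35.0000).
Solving J·Δ = −F gives Δ = (0.5143, 1.2857).

(0.5143, 1.2857)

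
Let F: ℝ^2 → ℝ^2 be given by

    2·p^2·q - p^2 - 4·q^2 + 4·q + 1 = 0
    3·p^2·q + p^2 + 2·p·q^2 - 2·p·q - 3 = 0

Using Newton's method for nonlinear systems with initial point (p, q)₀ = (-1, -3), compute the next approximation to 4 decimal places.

At (-1, -3): F = (-54.0000, -35.0000).
Jacobian J = [[4·p·q - 2·p, 2·p^2 - 8·q + 4], [6·p·q + 2·p + 2·q^2 - 2·q, 3·p^2 + 4·p·q - 2·p]].
At the point, J = [[14.0000, 30.0000], [40.0000, 17.0000]] (det J = -962.0000).
Solving J·Δ = −F gives Δ = (0.1372, 1.7360).
Then the next iterate is (p, q)₁ = (-0.8628, -1.2640).

(-0.8628, -1.2640)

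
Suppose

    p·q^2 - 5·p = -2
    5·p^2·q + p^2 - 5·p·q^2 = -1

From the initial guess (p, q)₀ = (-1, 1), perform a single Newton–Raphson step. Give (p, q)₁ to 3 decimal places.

At (-1, 1): F = (6.000, 12.000).
Jacobian J = [[q^2 - 5, 2·p·q], [10·p·q + 2·p - 5·q^2, 5·p^2 - 10·p·q]].
At the point, J = [[-4.000, -2.000], [-17.000, 15.000]] (det J = -94.000).
Solving J·Δ = −F gives Δ = (1.213, 0.574).
Then the next iterate is (p, q)₁ = (0.213, 1.574).

(0.213, 1.574)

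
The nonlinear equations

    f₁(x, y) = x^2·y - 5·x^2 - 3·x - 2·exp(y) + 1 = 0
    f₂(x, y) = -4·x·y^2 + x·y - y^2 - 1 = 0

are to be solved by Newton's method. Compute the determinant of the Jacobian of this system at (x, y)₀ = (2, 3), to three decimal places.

-621.645

J = [[2·x·y - 10·x - 3, x^2 - 2·exp(y)], [-4·y^2 + y, -8·x·y + x - 2·y]].
At the point, J = [[-11.000, -36.17107], [-33.000, -52.000]].
det J = -621.645.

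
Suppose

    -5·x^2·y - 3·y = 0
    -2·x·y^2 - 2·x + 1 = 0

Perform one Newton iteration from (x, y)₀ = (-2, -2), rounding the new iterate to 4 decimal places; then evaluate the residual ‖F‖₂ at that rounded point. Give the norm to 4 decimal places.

15.1682

At (-2, -2): F = (46.0000, 21.0000).
Jacobian J = [[-10·x·y, -5·x^2 - 3], [-2·y^2 - 2, -4·x·y]].
At the point, J = [[-40.0000, -23.0000], [-10.0000, -16.0000]] (det J = 410.0000).
Solving J·Δ = −F gives Δ = (0.6171, 0.9268).
Then the next iterate is (x, y)₁ = (-1.3829, -1.0732).
Re-evaluating at (-1.3829, -1.0732): F = (13.481605, 6.951333), so ‖F‖₂ = 15.1682.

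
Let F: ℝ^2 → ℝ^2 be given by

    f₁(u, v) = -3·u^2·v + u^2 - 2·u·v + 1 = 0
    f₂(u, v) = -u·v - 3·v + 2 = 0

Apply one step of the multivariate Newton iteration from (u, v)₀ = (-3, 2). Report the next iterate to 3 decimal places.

(-2.000, 1.714)

At (-3, 2): F = (-32.000, 2.000).
Jacobian J = [[-6·u·v + 2·u - 2·v, -3·u^2 - 2·u], [-v, -u - 3]].
At the point, J = [[26.000, -21.000], [-2.000, 0.000]] (det J = -42.000).
Solving J·Δ = −F gives Δ = (1.000, -0.286).
Then the next iterate is (u, v)₁ = (-2.000, 1.714).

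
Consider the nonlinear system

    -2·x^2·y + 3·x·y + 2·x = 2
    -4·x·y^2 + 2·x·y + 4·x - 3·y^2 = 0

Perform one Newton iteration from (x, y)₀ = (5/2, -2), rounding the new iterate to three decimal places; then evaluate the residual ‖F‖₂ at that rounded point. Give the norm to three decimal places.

14.349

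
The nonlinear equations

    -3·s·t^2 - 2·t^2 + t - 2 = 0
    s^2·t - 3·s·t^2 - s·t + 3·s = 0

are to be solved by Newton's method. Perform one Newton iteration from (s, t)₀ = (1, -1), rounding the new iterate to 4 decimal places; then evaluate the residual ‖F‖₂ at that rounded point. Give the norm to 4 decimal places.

71.1625

At (1, -1): F = (-8.0000, 0.0000).
Jacobian J = [[-3·t^2, -6·s·t - 4·t + 1], [2·s·t - 3·t^2 - t + 3, s^2 - 6·s·t - s]].
At the point, J = [[-3.0000, 11.0000], [-1.0000, 6.0000]] (det J = -7.0000).
Solving J·Δ = −F gives Δ = (-6.8571, -1.1429).
Then the next iterate is (s, t)₁ = (-5.8571, -2.1429).
Re-evaluating at (-5.8571, -2.1429): F = (67.360827, -22.948225), so ‖F‖₂ = 71.1625.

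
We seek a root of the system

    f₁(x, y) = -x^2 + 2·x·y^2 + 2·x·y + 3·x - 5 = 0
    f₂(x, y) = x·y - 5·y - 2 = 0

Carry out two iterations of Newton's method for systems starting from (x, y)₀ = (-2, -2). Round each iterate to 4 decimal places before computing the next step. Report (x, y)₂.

At (-2, -2): F = (-23.0000, 12.0000).
Jacobian J = [[-2·x + 2·y^2 + 2·y + 3, 4·x·y + 2·x], [y, x - 5]].
At the point, J = [[11.0000, 12.0000], [-2.0000, -7.0000]] (det J = -53.0000).
Solving J·Δ = −F gives Δ = (0.3208, 1.6226).
Then the next iterate is (x, y)₁ = (-1.6792, -0.3774).
Round to (-1.6792, -0.3774) and repeat: F = (-12.068192, 0.520730), J = [[5.888462, -0.823480], [-0.3774, -6.6792]].
Δ = (2.0442, -0.0375), so (x, y)₂ = (0.3650, -0.4149).

(0.3650, -0.4149)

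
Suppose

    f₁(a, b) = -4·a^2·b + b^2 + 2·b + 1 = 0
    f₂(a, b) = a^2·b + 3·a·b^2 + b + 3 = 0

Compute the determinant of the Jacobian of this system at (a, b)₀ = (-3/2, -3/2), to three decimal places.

J = [[-8·a·b, -4·a^2 + 2·b + 2], [2·a·b + 3·b^2, a^2 + 6·a·b + 1]].
At the point, J = [[-18.000, -10.000], [11.250, 16.750]].
det J = -189.000.

-189.000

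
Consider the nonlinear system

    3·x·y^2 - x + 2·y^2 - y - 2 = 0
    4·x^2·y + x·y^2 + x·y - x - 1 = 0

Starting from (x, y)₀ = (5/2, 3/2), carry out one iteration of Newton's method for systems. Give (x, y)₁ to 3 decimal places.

At (5/2, 3/2): F = (15.375, 43.375).
Jacobian J = [[3·y^2 - 1, 6·x·y + 4·y - 1], [8·x·y + y^2 + y - 1, 4·x^2 + 2·x·y + x]].
At the point, J = [[5.750, 27.500], [32.750, 35.000]] (det J = -699.375).
Solving J·Δ = −F gives Δ = (-0.936, -0.363).
Then the next iterate is (x, y)₁ = (1.564, 1.137).

(1.564, 1.137)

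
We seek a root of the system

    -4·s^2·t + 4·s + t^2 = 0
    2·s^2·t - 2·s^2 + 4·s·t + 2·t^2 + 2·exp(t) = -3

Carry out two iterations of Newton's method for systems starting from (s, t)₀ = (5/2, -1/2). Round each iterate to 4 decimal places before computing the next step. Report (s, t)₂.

At (5/2, -1/2): F = (22.7500, -19.036939).
Jacobian J = [[-8·s·t + 4, -4·s^2 + 2·t], [4·s·t - 4·s + 4·t, 2·s^2 + 4·s + 4·t + 2·exp(t)]].
At the point, J = [[14.0000, -26.0000], [-17.0000, 21.713061]] (det J = -138.017142).
Solving J·Δ = −F gives Δ = (-0.0072, 0.8711).
Then the next iterate is (s, t)₁ = (2.4928, 0.3711).
Round to (2.4928, 0.3711) and repeat: F = (0.884777, 2.058364), J = [[-3.400625, -24.114007], [-4.786488, 26.782360]].
Δ = (0.3551, -0.0134), so (s, t)₂ = (2.8479, 0.3577).

(2.8479, 0.3577)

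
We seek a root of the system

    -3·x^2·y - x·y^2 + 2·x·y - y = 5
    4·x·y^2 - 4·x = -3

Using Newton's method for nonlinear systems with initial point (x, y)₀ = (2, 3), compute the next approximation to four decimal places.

(1.1725, 2.1558)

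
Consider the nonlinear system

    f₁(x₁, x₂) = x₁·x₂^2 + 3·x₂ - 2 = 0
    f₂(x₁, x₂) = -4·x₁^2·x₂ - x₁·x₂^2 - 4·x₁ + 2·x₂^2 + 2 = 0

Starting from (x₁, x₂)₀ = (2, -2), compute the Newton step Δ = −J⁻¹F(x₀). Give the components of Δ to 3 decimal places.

At (2, -2): F = (0.000, 26.000).
Jacobian J = [[x₂^2, 2·x₁·x₂ + 3], [-8·x₁·x₂ - x₂^2 - 4, -4·x₁^2 - 2·x₁·x₂ + 4·x₂]].
At the point, J = [[4.000, -5.000], [24.000, -16.000]] (det J = 56.000).
Solving J·Δ = −F gives Δ = (-2.321, -1.857).

(-2.321, -1.857)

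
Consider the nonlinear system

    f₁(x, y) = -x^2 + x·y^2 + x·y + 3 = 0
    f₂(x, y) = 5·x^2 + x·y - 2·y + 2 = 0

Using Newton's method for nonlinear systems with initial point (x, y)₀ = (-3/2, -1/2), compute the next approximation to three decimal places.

(-1.909, 5.597)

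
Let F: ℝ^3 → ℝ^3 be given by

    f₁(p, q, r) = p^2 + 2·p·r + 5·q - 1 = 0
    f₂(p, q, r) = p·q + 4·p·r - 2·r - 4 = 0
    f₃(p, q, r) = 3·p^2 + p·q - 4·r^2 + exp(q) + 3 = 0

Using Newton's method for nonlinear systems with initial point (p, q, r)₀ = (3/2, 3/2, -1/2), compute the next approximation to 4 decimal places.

(0.5799, -0.5328, 1.0848)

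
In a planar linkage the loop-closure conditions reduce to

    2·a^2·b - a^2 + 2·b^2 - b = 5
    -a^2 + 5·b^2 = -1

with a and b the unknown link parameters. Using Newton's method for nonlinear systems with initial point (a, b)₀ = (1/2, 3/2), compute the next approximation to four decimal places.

At (1/2, 3/2): F = (-1.5000, 12.0000).
Jacobian J = [[4·a·b - 2·a, 2·a^2 + 4·b - 1], [-2·a, 10·b]].
At the point, J = [[2.0000, 5.5000], [-1.0000, 15.0000]] (det J = 35.5000).
Solving J·Δ = −F gives Δ = (2.4930, -0.6338).
Then the next iterate is (a, b)₁ = (2.9930, 0.8662).

(2.9930, 0.8662)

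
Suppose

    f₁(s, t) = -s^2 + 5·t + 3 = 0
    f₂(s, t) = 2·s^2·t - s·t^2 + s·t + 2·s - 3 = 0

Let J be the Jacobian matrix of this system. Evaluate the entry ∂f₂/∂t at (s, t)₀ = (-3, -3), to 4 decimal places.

-3.0000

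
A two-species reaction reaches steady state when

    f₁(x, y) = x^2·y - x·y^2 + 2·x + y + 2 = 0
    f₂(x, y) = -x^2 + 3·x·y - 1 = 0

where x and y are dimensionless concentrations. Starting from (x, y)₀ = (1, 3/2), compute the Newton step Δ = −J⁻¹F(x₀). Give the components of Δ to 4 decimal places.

(-1.5581, 0.4651)

At (1, 3/2): F = (4.7500, 2.5000).
Jacobian J = [[2·x·y - y^2 + 2, x^2 - 2·x·y + 1], [-2·x + 3·y, 3·x]].
At the point, J = [[2.7500, -1.0000], [2.5000, 3.0000]] (det J = 10.7500).
Solving J·Δ = −F gives Δ = (-1.5581, 0.4651).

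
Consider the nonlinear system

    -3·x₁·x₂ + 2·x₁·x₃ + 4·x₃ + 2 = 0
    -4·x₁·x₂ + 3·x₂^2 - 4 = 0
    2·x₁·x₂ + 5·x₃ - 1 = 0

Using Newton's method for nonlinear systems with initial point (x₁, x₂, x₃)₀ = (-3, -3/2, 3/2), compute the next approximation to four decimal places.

(0.6594, -3.7355, -2.0870)

At (-3, -3/2, 3/2): F = (-14.5000, -15.2500, 15.5000).
Jacobian J = [[-3·x₂ + 2·x₃, -3·x₁, 2·x₁ + 4], [-4·x₂, -4·x₁ + 6·x₂, 0], [2·x₂, 2·x₁, 5]].
At the point, J = [[7.5000, 9.0000, -2.0000], [6.0000, 3.0000, 0.0000], [-3.0000, -6.0000, 5.0000]] (det J = -103.5000).
Solving J·Δ = −F gives Δ = (3.6594, -2.2355, -3.5870).
Then the next iterate is (x₁, x₂, x₃)₁ = (0.6594, -3.7355, -2.0870).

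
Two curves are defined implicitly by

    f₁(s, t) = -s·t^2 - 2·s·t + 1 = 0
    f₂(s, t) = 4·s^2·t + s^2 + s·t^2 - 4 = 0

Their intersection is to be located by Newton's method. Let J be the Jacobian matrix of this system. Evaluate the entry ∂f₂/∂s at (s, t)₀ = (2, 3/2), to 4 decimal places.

∂f₂/∂s = 8·s·t + 2·s + t^2.
At (2, 3/2) this is 30.2500.

30.2500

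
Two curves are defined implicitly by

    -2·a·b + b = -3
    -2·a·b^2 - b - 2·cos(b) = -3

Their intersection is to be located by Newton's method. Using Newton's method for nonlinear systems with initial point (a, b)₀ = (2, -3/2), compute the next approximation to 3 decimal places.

At (2, -3/2): F = (7.500, -4.64147).
Jacobian J = [[-2·b, -2·a + 1], [-2·b^2, -4·a·b + 2·sin(b) - 1]].
At the point, J = [[3.000, -3.000], [-4.500, 9.00501]] (det J = 13.51503).
Solving J·Δ = −F gives Δ = (-3.967, -1.467).
Then the next iterate is (a, b)₁ = (-1.967, -2.967).

(-1.967, -2.967)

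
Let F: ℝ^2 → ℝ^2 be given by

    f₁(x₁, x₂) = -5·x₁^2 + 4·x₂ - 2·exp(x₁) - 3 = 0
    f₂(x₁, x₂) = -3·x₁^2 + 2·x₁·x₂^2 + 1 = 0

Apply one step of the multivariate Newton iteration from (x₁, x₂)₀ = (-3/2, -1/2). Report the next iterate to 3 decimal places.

(2.755, -11.808)

At (-3/2, -1/2): F = (-16.69626, -6.500).
Jacobian J = [[-10·x₁ - 2·exp(x₁), 4], [-6·x₁ + 2·x₂^2, 4·x₁·x₂]].
At the point, J = [[14.55374, 4.000], [9.500, 3.000]] (det J = 5.66122).
Solving J·Δ = −F gives Δ = (4.255, -11.308).
Then the next iterate is (x₁, x₂)₁ = (2.755, -11.808).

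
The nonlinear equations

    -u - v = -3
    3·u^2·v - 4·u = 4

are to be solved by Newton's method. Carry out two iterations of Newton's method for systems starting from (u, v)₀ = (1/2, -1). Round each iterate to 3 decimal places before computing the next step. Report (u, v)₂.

(-0.874, 3.874)

At (1/2, -1): F = (3.500, -6.750).
Jacobian J = [[-1, -1], [6·u·v - 4, 3·u^2]].
At the point, J = [[-1.000, -1.000], [-7.000, 0.750]] (det J = -7.750).
Solving J·Δ = −F gives Δ = (-0.532, 4.032).
Then the next iterate is (u, v)₁ = (-0.032, 3.032).
Round to (-0.032, 3.032) and repeat: F = (0.000, -3.86269), J = [[-1.000, -1.000], [-4.58214, 0.00307]].
Δ = (-0.842, 0.842), so (u, v)₂ = (-0.874, 3.874).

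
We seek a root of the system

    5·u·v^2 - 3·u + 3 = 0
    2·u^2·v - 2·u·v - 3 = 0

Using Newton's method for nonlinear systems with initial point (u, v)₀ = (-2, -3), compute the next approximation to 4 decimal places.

At (-2, -3): F = (-81.0000, -39.0000).
Jacobian J = [[5·v^2 - 3, 10·u·v], [4·u·v - 2·v, 2·u^2 - 2·u]].
At the point, J = [[42.0000, 60.0000], [30.0000, 12.0000]] (det J = -1296.0000).
Solving J·Δ = −F gives Δ = (1.0556, 0.6111).
Then the next iterate is (u, v)₁ = (-0.9444, -2.3889).

(-0.9444, -2.3889)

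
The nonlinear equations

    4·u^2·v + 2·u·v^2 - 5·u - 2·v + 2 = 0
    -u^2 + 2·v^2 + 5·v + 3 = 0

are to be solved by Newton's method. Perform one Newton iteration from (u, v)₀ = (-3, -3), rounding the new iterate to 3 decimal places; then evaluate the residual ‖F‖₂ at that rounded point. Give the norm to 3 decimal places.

38.329

At (-3, -3): F = (-139.000, -3.000).
Jacobian J = [[8·u·v + 2·v^2 - 5, 4·u^2 + 4·u·v - 2], [-2·u, 4·v + 5]].
At the point, J = [[85.000, 70.000], [6.000, -7.000]] (det J = -1015.000).
Solving J·Δ = −F gives Δ = (1.166, 0.570).
Then the next iterate is (u, v)₁ = (-1.834, -2.430).
Re-evaluating at (-1.834, -2.430): F = (-38.32294, -0.70376), so ‖F‖₂ = 38.329.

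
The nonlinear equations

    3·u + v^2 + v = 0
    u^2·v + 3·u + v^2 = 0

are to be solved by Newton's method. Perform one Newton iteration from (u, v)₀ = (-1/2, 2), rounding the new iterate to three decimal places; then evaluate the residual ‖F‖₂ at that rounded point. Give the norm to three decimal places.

0.545

At (-1/2, 2): F = (4.500, 3.000).
Jacobian J = [[3, 2·v + 1], [2·u·v + 3, u^2 + 2·v]].
At the point, J = [[3.000, 5.000], [1.000, 4.250]] (det J = 7.750).
Solving J·Δ = −F gives Δ = (-0.532, -0.581).
Then the next iterate is (u, v)₁ = (-1.032, 1.419).
Re-evaluating at (-1.032, 1.419): F = (0.33656, 0.42883), so ‖F‖₂ = 0.545.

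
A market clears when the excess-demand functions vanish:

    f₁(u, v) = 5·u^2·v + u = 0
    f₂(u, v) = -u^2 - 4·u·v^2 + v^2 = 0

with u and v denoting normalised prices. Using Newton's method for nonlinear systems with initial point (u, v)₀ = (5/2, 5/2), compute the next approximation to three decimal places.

At (5/2, 5/2): F = (80.625, -62.500).
Jacobian J = [[10·u·v + 1, 5·u^2], [-2·u - 4·v^2, -8·u·v + 2·v]].
At the point, J = [[63.500, 31.250], [-30.000, -45.000]] (det J = -1920.000).
Solving J·Δ = −F gives Δ = (-0.872, -0.807).
Then the next iterate is (u, v)₁ = (1.628, 1.693).

(1.628, 1.693)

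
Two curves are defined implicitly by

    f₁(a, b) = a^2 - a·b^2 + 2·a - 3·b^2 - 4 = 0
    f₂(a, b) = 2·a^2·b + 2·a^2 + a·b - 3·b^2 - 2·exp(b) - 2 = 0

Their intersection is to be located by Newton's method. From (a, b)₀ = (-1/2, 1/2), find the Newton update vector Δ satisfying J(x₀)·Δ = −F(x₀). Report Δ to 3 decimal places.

(1.821, -1.604)

At (-1/2, 1/2): F = (-5.375, -5.54744).
Jacobian J = [[2·a - b^2 + 2, -2·a·b - 6·b], [4·a·b + 4·a + b, 2·a^2 + a - 6·b - 2·exp(b)]].
At the point, J = [[0.750, -2.500], [-2.500, -6.29744]] (det J = -10.97308).
Solving J·Δ = −F gives Δ = (1.821, -1.604).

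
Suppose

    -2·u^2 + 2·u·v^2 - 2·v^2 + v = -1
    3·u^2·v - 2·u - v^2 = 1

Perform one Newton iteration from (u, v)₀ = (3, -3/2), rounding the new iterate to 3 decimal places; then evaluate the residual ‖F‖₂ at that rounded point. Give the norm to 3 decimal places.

14.562

At (3, -3/2): F = (-9.500, -49.750).
Jacobian J = [[-4·u + 2·v^2, 4·u·v - 4·v + 1], [6·u·v - 2, 3·u^2 - 2·v]].
At the point, J = [[-7.500, -11.000], [-29.000, 30.000]] (det J = -544.000).
Solving J·Δ = −F gives Δ = (-1.530, 0.179).
Then the next iterate is (u, v)₁ = (1.470, -1.321).
Re-evaluating at (1.470, -1.321): F = (-3.00246, -14.24869), so ‖F‖₂ = 14.562.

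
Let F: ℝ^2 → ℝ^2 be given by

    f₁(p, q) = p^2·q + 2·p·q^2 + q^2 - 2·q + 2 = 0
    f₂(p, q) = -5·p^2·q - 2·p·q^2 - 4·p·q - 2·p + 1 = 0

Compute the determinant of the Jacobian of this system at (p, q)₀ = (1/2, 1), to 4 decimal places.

J = [[2·p·q + 2·q^2, p^2 + 4·p·q + 2·q - 2], [-10·p·q - 2·q^2 - 4·q - 2, -5·p^2 - 4·p·q - 4·p]].
At the point, J = [[3.0000, 2.2500], [-13.0000, -5.2500]].
det J = 13.5000.

13.5000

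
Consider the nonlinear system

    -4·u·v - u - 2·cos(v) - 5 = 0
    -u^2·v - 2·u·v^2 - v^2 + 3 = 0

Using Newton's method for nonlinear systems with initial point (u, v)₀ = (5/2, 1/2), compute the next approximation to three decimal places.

(-14.114, 4.436)

At (5/2, 1/2): F = (-14.25517, -1.625).
Jacobian J = [[-4·v - 1, -4·u + 2·sin(v)], [-2·u·v - 2·v^2, -u^2 - 4·u·v - 2·v]].
At the point, J = [[-3.000, -9.04115], [-3.000, -12.250]] (det J = 9.62655).
Solving J·Δ = −F gives Δ = (-16.614, 3.936).
Then the next iterate is (u, v)₁ = (-14.114, 4.436).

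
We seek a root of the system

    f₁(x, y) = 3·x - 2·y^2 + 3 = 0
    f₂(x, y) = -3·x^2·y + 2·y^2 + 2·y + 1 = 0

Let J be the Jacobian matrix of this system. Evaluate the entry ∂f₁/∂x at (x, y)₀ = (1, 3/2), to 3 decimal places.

3.000

∂f₁/∂x = 3.
At (1, 3/2) this is 3.000.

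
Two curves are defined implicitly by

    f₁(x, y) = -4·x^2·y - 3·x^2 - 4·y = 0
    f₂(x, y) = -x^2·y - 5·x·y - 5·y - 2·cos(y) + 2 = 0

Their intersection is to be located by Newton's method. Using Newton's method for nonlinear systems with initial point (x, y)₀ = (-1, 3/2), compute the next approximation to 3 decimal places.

At (-1, 3/2): F = (-15.000, 0.35853).
Jacobian J = [[-8·x·y - 6·x, -4·x^2 - 4], [-2·x·y - 5·y, -x^2 - 5·x + 2·sin(y) - 5]].
At the point, J = [[18.000, -8.000], [-4.500, 0.99499]] (det J = -18.09018).
Solving J·Δ = −F gives Δ = (-0.666, -3.375).
Then the next iterate is (x, y)₁ = (-1.666, -1.875).

(-1.666, -1.875)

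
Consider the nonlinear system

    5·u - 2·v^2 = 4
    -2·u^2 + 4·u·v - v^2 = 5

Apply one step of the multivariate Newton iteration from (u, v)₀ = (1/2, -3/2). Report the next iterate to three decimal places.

At (1/2, -3/2): F = (-6.000, -10.750).
Jacobian J = [[5, -4·v], [-4·u + 4·v, 4·u - 2·v]].
At the point, J = [[5.000, 6.000], [-8.000, 5.000]] (det J = 73.000).
Solving J·Δ = −F gives Δ = (-0.473, 1.394).
Then the next iterate is (u, v)₁ = (0.027, -0.106).

(0.027, -0.106)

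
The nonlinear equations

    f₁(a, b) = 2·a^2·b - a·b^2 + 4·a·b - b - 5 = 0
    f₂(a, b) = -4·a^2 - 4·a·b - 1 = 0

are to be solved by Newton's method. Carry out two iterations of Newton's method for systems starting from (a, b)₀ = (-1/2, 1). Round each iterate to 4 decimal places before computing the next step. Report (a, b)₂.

(2.9804, 1.0422)

At (-1/2, 1): F = (-7.0000, 0.0000).
Jacobian J = [[4·a·b - b^2 + 4·b, 2·a^2 - 2·a·b + 4·a - 1], [-8·a - 4·b, -4·a]].
At the point, J = [[1.0000, -1.5000], [0.0000, 2.0000]] (det J = 2.0000).
Solving J·Δ = −F gives Δ = (7.0000, 0.0000).
Then the next iterate is (a, b)₁ = (6.5000, 1.0000).
Round to (6.5000, 1.0000) and repeat: F = (98.0000, -196.0000), J = [[29.0000, 96.5000], [-56.0000, -26.0000]].
Δ = (-3.5196, 0.0422), so (a, b)₂ = (2.9804, 1.0422).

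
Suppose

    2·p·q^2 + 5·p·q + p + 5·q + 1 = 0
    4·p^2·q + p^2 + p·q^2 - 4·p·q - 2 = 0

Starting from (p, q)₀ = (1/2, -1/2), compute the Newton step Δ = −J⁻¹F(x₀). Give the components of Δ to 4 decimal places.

(1.5566, 0.5472)

At (1/2, -1/2): F = (-2.0000, -1.1250).
Jacobian J = [[2·q^2 + 5·q + 1, 4·p·q + 5·p + 5], [8·p·q + 2·p + q^2 - 4·q, 4·p^2 + 2·p·q - 4·p]].
At the point, J = [[-1.0000, 6.5000], [1.2500, -1.5000]] (det J = -6.6250).
Solving J·Δ = −F gives Δ = (1.5566, 0.5472).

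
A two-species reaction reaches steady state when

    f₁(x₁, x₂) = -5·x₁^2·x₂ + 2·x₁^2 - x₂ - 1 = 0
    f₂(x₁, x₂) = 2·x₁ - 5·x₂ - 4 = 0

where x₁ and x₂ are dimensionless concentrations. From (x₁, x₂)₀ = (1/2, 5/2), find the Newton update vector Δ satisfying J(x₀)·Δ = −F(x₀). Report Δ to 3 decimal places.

(0.075, -3.070)

At (1/2, 5/2): F = (-6.125, -15.500).
Jacobian J = [[-10·x₁·x₂ + 4·x₁, -5·x₁^2 - 1], [2, -5]].
At the point, J = [[-10.500, -2.250], [2.000, -5.000]] (det J = 57.000).
Solving J·Δ = −F gives Δ = (0.075, -3.070).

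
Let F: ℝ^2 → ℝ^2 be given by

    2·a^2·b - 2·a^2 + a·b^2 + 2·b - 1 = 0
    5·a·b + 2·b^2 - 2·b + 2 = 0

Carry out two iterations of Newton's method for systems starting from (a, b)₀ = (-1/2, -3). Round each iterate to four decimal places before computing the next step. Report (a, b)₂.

At (-1/2, -3): F = (-13.5000, 33.5000).
Jacobian J = [[4·a·b - 4·a + b^2, 2·a^2 + 2·a·b + 2], [5·b, 5·a + 4·b - 2]].
At the point, J = [[17.0000, 5.5000], [-15.0000, -16.5000]] (det J = -198.0000).
Solving J·Δ = −F gives Δ = (0.1944, 1.8535).
Then the next iterate is (a, b)₁ = (-0.3056, -1.1465).
Round to (-0.3056, -1.1465) and repeat: F = (-4.095629, 8.673777), J = [[3.938344, 2.887524], [-5.7325, -8.1140]].
Δ = (0.5315, 0.6935), so (a, b)₂ = (0.2259, -0.4530).

(0.2259, -0.4530)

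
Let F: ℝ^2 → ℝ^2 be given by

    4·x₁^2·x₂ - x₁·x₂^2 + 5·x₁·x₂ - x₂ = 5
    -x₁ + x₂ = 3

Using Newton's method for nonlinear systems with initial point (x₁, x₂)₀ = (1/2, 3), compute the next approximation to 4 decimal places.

(0.6286, 3.6286)

At (1/2, 3): F = (-2.0000, -0.5000).
Jacobian J = [[8·x₁·x₂ - x₂^2 + 5·x₂, 4·x₁^2 - 2·x₁·x₂ + 5·x₁ - 1], [-1, 1]].
At the point, J = [[18.0000, -0.5000], [-1.0000, 1.0000]] (det J = 17.5000).
Solving J·Δ = −F gives Δ = (0.1286, 0.6286).
Then the next iterate is (x₁, x₂)₁ = (0.6286, 3.6286).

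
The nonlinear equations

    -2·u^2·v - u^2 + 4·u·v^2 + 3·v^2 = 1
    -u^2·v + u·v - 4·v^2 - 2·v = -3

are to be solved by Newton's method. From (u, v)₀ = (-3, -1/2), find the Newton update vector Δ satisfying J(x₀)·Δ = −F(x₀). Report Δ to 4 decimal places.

(2.7349, -0.0572)

At (-3, -1/2): F = (-3.2500, 9.0000).
Jacobian J = [[-4·u·v - 2·u + 4·v^2, -2·u^2 + 8·u·v + 6·v], [-2·u·v + v, -u^2 + u - 8·v - 2]].
At the point, J = [[1.0000, -9.0000], [-3.5000, -10.0000]] (det J = -41.5000).
Solving J·Δ = −F gives Δ = (2.7349, -0.0572).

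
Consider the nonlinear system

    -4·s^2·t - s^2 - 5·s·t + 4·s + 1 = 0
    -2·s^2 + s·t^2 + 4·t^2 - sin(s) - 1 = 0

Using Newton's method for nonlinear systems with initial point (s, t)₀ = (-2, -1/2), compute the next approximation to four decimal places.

(-1.3714, -1.5714)

At (-2, -1/2): F = (-8.0000, -7.590703).
Jacobian J = [[-8·s·t - 2·s - 5·t + 4, -4·s^2 - 5·s], [-4·s + t^2 - cos(s), 2·s·t + 8·t]].
At the point, J = [[2.5000, -6.0000], [8.666147, -2.0000]] (det J = 46.996881).
Solving J·Δ = −F gives Δ = (0.6286, -1.0714).
Then the next iterate is (s, t)₁ = (-1.3714, -1.5714).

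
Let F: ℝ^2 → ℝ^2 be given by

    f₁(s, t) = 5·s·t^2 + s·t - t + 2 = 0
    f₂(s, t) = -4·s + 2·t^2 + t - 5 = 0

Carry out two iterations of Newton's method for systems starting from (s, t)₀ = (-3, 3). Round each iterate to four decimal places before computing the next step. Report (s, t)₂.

At (-3, 3): F = (-145.0000, 28.0000).
Jacobian J = [[5·t^2 + t, 10·s·t + s - 1], [-4, 4·t + 1]].
At the point, J = [[48.0000, -94.0000], [-4.0000, 13.0000]] (det J = 248.0000).
Solving J·Δ = −F gives Δ = (-3.0121, -3.0806).
Then the next iterate is (s, t)₁ = (-6.0121, -0.0806).
Round to (-6.0121, -0.0806) and repeat: F = (2.369891, 18.980793), J = [[-0.048118, -2.166347], [-4.0000, 0.6776]].
Δ = (4.9120, 0.9849), so (s, t)₂ = (-1.1001, 0.9043).

(-1.1001, 0.9043)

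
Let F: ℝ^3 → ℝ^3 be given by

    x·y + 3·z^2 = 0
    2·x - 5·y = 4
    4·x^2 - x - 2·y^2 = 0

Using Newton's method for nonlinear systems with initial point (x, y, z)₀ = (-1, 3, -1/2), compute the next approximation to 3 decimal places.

At (-1, 3, -1/2): F = (-2.250, -21.000, -13.000).
Jacobian J = [[y, x, 6·z], [2, -5, 0], [8·x - 1, -4·y, 0]].
At the point, J = [[3.000, -1.000, -3.000], [2.000, -5.000, 0.000], [-9.000, -12.000, 0.000]] (det J = 207.000).
Solving J·Δ = −F gives Δ = (2.710, -3.116, 2.999).
Then the next iterate is (x, y, z)₁ = (1.710, -0.116, 2.499).

(1.710, -0.116, 2.499)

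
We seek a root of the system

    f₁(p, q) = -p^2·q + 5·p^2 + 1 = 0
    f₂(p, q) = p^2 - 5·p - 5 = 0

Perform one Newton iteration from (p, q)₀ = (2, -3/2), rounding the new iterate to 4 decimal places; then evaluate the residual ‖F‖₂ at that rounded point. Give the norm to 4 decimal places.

5773.5181

At (2, -3/2): F = (27.0000, -11.0000).
Jacobian J = [[-2·p·q + 10·p, -p^2], [2·p - 5, 0]].
At the point, J = [[26.0000, -4.0000], [-1.0000, 0.0000]] (det J = -4.0000).
Solving J·Δ = −F gives Δ = (-11.0000, -64.7500).
Then the next iterate is (p, q)₁ = (-9.0000, -66.2500).
Re-evaluating at (-9.0000, -66.2500): F = (5772.2500, 121.0000), so ‖F‖₂ = 5773.5181.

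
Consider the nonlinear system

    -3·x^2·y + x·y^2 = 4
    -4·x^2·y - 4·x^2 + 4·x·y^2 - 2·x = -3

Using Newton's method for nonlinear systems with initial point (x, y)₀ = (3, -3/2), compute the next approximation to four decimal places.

(1.8734, -1.2140)

At (3, -3/2): F = (43.2500, 42.0000).
Jacobian J = [[-6·x·y + y^2, -3·x^2 + 2·x·y], [-8·x·y - 8·x + 4·y^2 - 2, -4·x^2 + 8·x·y]].
At the point, J = [[29.2500, -36.0000], [19.0000, -72.0000]] (det J = -1422.0000).
Solving J·Δ = −F gives Δ = (-1.1266, 0.2860).
Then the next iterate is (x, y)₁ = (1.8734, -1.2140).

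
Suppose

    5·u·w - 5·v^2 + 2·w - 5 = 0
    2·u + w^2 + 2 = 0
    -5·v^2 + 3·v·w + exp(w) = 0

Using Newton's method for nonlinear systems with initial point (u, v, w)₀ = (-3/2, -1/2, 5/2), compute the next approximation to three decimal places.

At (-3/2, -1/2, 5/2): F = (-20.000, 5.250, 7.18249).
Jacobian J = [[5·w, -10·v, 5·u + 2], [2, 0, 2·w], [0, -10·v + 3·w, 3·v + exp(w)]].
At the point, J = [[12.500, 5.000, -5.500], [2.000, 0.000, 5.000], [0.000, 12.500, 10.68249]] (det J = -1025.57494).
Solving J·Δ = −F gives Δ = (0.769, 0.585, -1.357).
Then the next iterate is (u, v, w)₁ = (-0.731, 0.085, 1.143).

(-0.731, 0.085, 1.143)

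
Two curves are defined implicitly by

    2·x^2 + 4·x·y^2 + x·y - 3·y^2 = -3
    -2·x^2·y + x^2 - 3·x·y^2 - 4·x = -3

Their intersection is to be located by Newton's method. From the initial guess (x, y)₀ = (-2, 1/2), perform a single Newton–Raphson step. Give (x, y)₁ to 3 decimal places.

(1.036, -0.460)

At (-2, 1/2): F = (7.250, 12.500).
Jacobian J = [[4·x + 4·y^2 + y, 8·x·y + x - 6·y], [-4·x·y + 2·x - 3·y^2 - 4, -2·x^2 - 6·x·y]].
At the point, J = [[-6.500, -13.000], [-4.750, -2.000]] (det J = -48.750).
Solving J·Δ = −F gives Δ = (3.036, -0.960).
Then the next iterate is (x, y)₁ = (1.036, -0.460).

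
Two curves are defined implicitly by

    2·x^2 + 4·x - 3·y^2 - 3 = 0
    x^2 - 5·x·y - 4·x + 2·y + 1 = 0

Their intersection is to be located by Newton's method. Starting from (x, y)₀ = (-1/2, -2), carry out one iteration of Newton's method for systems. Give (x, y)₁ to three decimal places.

At (-1/2, -2): F = (-16.500, -5.750).
Jacobian J = [[4·x + 4, -6·y], [2·x - 5·y - 4, -5·x + 2]].
At the point, J = [[2.000, 12.000], [5.000, 4.500]] (det J = -51.000).
Solving J·Δ = −F gives Δ = (-0.103, 1.392).
Then the next iterate is (x, y)₁ = (-0.603, -0.608).

(-0.603, -0.608)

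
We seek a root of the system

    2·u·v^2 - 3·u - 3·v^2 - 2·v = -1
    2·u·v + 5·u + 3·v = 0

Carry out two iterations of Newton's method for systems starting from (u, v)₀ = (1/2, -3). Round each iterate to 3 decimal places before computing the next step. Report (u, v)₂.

At (1/2, -3): F = (-12.500, -9.500).
Jacobian J = [[2·v^2 - 3, 4·u·v - 6·v - 2], [2·v + 5, 2·u + 3]].
At the point, J = [[15.000, 10.000], [-1.000, 4.000]] (det J = 70.000).
Solving J·Δ = −F gives Δ = (-0.643, 2.214).
Then the next iterate is (u, v)₁ = (-0.143, -0.786).
Round to (-0.143, -0.786) and repeat: F = (0.97092, -2.84820), J = [[-1.76441, 3.16559], [3.428, 2.714]].
Δ = (0.745, 0.109), so (u, v)₂ = (0.602, -0.677).

(0.602, -0.677)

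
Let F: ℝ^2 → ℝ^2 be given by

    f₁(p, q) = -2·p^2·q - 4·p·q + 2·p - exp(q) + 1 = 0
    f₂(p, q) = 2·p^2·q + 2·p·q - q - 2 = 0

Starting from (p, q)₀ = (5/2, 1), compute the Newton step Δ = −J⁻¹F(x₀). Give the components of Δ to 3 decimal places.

At (5/2, 1): F = (-19.21828, 14.500).
Jacobian J = [[-4·p·q - 4·q + 2, -2·p^2 - 4·p - exp(q)], [4·p·q + 2·q, 2·p^2 + 2·p - 1]].
At the point, J = [[-12.000, -25.21828], [12.000, 16.500]] (det J = 104.61938).
Solving J·Δ = −F gives Δ = (-0.464, -0.541).

(-0.464, -0.541)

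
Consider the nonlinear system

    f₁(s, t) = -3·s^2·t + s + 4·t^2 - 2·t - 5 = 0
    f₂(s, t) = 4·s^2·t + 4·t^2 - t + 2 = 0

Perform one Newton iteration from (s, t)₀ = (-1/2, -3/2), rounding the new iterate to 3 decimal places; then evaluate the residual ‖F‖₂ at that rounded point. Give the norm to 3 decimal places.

At (-1/2, -3/2): F = (7.625, 11.000).
Jacobian J = [[-6·s·t + 1, -3·s^2 + 8·t - 2], [8·s·t, 4·s^2 + 8·t - 1]].
At the point, J = [[-3.500, -14.750], [6.000, -12.000]] (det J = 130.500).
Solving J·Δ = −F gives Δ = (-0.542, 0.646).
Then the next iterate is (s, t)₁ = (-1.042, -0.854).
Re-evaluating at (-1.042, -0.854): F = (1.36499, 2.06229), so ‖F‖₂ = 2.473.

2.473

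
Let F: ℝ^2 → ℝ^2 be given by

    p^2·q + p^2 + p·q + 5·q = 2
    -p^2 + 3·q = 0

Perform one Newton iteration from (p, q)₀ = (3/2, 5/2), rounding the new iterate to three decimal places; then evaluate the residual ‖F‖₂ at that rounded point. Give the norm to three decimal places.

2.730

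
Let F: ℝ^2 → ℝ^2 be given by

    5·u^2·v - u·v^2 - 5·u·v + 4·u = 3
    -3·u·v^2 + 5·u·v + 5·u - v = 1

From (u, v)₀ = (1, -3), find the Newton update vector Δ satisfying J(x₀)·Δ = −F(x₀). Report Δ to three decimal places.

(0.156, 1.853)

At (1, -3): F = (-8.000, -35.000).
Jacobian J = [[10·u·v - v^2 - 5·v + 4, 5·u^2 - 2·u·v - 5·u], [-3·v^2 + 5·v + 5, -6·u·v + 5·u - 1]].
At the point, J = [[-20.000, 6.000], [-37.000, 22.000]] (det J = -218.000).
Solving J·Δ = −F gives Δ = (0.156, 1.853).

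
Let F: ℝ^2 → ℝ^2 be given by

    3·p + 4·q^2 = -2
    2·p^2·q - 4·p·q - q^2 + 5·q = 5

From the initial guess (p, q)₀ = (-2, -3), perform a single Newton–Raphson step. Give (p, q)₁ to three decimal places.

(-0.959, -1.537)

At (-2, -3): F = (32.000, -77.000).
Jacobian J = [[3, 8·q], [4·p·q - 4·q, 2·p^2 - 4·p - 2·q + 5]].
At the point, J = [[3.000, -24.000], [36.000, 27.000]] (det J = 945.000).
Solving J·Δ = −F gives Δ = (1.041, 1.463).
Then the next iterate is (p, q)₁ = (-0.959, -1.537).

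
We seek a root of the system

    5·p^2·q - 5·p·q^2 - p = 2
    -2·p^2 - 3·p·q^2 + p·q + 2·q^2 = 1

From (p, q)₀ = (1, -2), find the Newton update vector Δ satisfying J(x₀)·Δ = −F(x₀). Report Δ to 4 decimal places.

(-0.2449, 0.9184)

At (1, -2): F = (-33.0000, -9.0000).
Jacobian J = [[10·p·q - 5·q^2 - 1, 5·p^2 - 10·p·q], [-4·p - 3·q^2 + q, -6·p·q + p + 4·q]].
At the point, J = [[-41.0000, 25.0000], [-18.0000, 5.0000]] (det J = 245.0000).
Solving J·Δ = −F gives Δ = (-0.2449, 0.9184).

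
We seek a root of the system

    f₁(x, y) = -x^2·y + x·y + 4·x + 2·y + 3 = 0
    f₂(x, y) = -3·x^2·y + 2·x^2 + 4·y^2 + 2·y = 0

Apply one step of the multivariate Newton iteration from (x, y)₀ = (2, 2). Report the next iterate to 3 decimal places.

(7.500, 16.000)

At (2, 2): F = (11.000, 4.000).
Jacobian J = [[-2·x·y + y + 4, -x^2 + x + 2], [-6·x·y + 4·x, -3·x^2 + 8·y + 2]].
At the point, J = [[-2.000, 0.000], [-16.000, 6.000]] (det J = -12.000).
Solving J·Δ = −F gives Δ = (5.500, 14.000).
Then the next iterate is (x, y)₁ = (7.500, 16.000).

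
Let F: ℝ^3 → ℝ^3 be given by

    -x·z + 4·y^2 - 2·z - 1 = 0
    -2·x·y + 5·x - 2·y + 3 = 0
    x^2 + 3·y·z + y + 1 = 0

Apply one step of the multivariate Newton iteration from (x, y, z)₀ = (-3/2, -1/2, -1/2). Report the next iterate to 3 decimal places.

(-0.680, -0.418, 0.167)

At (-3/2, -1/2, -1/2): F = (0.250, -5.000, 3.500).
Jacobian J = [[-z, 8·y, -x - 2], [-2·y + 5, -2·x - 2, 0], [2·x, 3·z + 1, 3·y]].
At the point, J = [[0.500, -4.000, -0.500], [6.000, 1.000, 0.000], [-3.000, -0.500, -1.500]] (det J = -36.750).
Solving J·Δ = −F gives Δ = (0.820, 0.082, 0.667).
Then the next iterate is (x, y, z)₁ = (-0.680, -0.418, 0.167).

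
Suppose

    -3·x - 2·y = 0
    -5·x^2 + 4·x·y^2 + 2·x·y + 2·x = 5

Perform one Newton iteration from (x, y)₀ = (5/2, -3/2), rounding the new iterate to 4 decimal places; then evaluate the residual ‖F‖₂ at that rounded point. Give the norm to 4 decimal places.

4.8243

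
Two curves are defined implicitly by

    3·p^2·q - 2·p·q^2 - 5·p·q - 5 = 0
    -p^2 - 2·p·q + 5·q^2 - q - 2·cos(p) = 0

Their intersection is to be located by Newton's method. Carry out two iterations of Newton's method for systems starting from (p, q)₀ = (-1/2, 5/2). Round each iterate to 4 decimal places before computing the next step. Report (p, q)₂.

(-0.6539, 0.7856)

At (-1/2, 5/2): F = (9.3750, 29.244835).
Jacobian J = [[6·p·q - 2·q^2 - 5·q, 3·p^2 - 4·p·q - 5·p], [-2·p - 2·q + 2·sin(p), -2·p + 10·q - 1]].
At the point, J = [[-32.5000, 8.2500], [-4.958851, 25.0000]] (det J = -771.589479).
Solving J·Δ = −F gives Δ = (-0.0089, -1.1716).
Then the next iterate is (p, q)₁ = (-0.5089, 1.3284).
Round to (-0.5089, 1.3284) and repeat: F = (1.208255, 6.841337), J = [[-14.227430, 6.025529], [-2.613434, 13.3018]].
Δ = (-0.1450, -0.5428), so (p, q)₂ = (-0.6539, 0.7856).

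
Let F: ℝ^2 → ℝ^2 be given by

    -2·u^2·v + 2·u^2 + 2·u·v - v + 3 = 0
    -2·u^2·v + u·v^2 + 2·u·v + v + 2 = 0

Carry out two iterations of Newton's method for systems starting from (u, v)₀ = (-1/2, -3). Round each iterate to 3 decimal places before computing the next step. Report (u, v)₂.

(2.145, -3.195)

At (-1/2, -3): F = (11.000, -1.000).
Jacobian J = [[-4·u·v + 4·u + 2·v, -2·u^2 + 2·u - 1], [-4·u·v + v^2 + 2·v, -2·u^2 + 2·u·v + 2·u + 1]].
At the point, J = [[-14.000, -2.500], [-3.000, 2.500]] (det J = -42.500).
Solving J·Δ = −F gives Δ = (0.588, 1.106).
Then the next iterate is (u, v)₁ = (0.088, -1.894).
Round to (0.088, -1.894) and repeat: F = (4.60548, 0.11767), J = [[-2.76931, -0.83949], [0.46592, 0.82717]].
Δ = (2.057, -1.301), so (u, v)₂ = (2.145, -3.195).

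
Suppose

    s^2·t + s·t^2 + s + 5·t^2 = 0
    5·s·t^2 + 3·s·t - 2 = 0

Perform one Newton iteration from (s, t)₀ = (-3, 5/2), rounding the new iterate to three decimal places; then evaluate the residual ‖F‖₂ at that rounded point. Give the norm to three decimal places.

107.325

At (-3, 5/2): F = (32.000, -118.250).
Jacobian J = [[2·s·t + t^2 + 1, s^2 + 2·s·t + 10·t], [5·t^2 + 3·t, 10·s·t + 3·s]].
At the point, J = [[-7.750, 19.000], [38.750, -84.000]] (det J = -85.250).
Solving J·Δ = −F gives Δ = (-5.176, -3.795).
Then the next iterate is (s, t)₁ = (-8.176, -1.295).
Re-evaluating at (-8.176, -1.295): F = (-100.06907, -38.79302), so ‖F‖₂ = 107.325.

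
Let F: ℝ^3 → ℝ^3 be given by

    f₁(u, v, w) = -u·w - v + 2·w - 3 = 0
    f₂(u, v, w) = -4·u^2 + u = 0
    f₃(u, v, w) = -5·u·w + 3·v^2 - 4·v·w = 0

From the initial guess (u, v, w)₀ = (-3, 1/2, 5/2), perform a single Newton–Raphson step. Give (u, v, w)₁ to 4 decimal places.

At (-3, 1/2, 5/2): F = (9.0000, -39.0000, 33.2500).
Jacobian J = [[-w, -1, -u + 2], [-8·u + 1, 0, 0], [-5·w, 6·v - 4·w, -5·u - 4·v]].
At the point, J = [[-2.5000, -1.0000, 5.0000], [25.0000, 0.0000, 0.0000], [-12.5000, -7.0000, 13.0000]] (det J = -550.0000).
Solving J·Δ = −F gives Δ = (1.5600, 0.1114, -0.9977).
Then the next iterate is (u, v, w)₁ = (-1.4400, 0.6114, 1.5023).

(-1.4400, 0.6114, 1.5023)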